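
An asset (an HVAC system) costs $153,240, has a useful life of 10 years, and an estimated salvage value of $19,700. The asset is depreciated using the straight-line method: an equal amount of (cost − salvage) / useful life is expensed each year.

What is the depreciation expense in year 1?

Depreciable base = $153,240 − $19,700 = $133,540.
Annual expense = $133,540 / 10 = $13,354.

$13,354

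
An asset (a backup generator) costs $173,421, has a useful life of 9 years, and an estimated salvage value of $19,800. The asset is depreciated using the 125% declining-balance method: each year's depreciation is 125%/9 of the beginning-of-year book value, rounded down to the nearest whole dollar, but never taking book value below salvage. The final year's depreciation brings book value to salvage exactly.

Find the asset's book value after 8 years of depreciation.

Depreciable base = $173,421 − $19,800 = $153,621.
Year 1: ⌊$173,421 × 125%/9⌋ = $24,086. Book value $149,335.
Year 2: ⌊$149,335 × 125%/9⌋ = $20,740. Book value $128,595.
Year 3: ⌊$128,595 × 125%/9⌋ = $17,860. Book value $110,735.
Year 4: ⌊$110,735 × 125%/9⌋ = $15,379. Book value $95,356.
Year 5: ⌊$95,356 × 125%/9⌋ = $13,243. Book value $82,113.
Year 6: ⌊$82,113 × 125%/9⌋ = $11,404. Book value $70,709.
Year 7: ⌊$70,709 × 125%/9⌋ = $9,820. Book value $60,889.
Year 8: ⌊$60,889 × 125%/9⌋ = $8,456. Book value $52,433.

$52,433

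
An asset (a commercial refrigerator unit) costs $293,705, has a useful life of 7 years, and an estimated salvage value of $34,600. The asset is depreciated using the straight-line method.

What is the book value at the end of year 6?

Depreciable base = $293,705 − $34,600 = $259,105.
Annual expense = $259,105 / 7 = $37,015.
End of year 1: book value $256,690.
End of year 2: book value $219,675.
End of year 3: book value $182,660.
End of year 4: book value $145,645.
End of year 5: book value $108,630.
End of year 6: book value $71,615.

$71,615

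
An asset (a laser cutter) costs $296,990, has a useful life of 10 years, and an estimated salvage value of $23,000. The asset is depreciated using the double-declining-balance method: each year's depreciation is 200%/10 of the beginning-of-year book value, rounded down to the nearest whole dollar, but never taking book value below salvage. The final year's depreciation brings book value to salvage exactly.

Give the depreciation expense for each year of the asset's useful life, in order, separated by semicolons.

$59,398; $47,518; $38,014; $30,412; $24,329; $19,463; $15,571; $12,457; $9,965; $16,863

Depreciable base = $296,990 − $23,000 = $273,990.
Year 1: ⌊$296,990 × 200%/10⌋ = $59,398. Book value $237,592.
Year 2: ⌊$237,592 × 200%/10⌋ = $47,518. Book value $190,074.
Year 3: ⌊$190,074 × 200%/10⌋ = $38,014. Book value $152,060.
Year 4: ⌊$152,060 × 200%/10⌋ = $30,412. Book value $121,648.
Year 5: ⌊$121,648 × 200%/10⌋ = $24,329. Book value $97,319.
Year 6: ⌊$97,319 × 200%/10⌋ = $19,463. Book value $77,856.
Year 7: ⌊$77,856 × 200%/10⌋ = $15,571. Book value $62,285.
Year 8: ⌊$62,285 × 200%/10⌋ = $12,457. Book value $49,828.
Year 9: ⌊$49,828 × 200%/10⌋ = $9,965. Book value $39,863.
Year 10 (final): $39,863 − $23,000 = $16,863. Book value $23,000.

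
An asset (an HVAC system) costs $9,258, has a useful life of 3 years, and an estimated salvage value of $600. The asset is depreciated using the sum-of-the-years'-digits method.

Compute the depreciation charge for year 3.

Depreciable base = $9,258 − $600 = $8,658.
Sum of the years' digits = 3+2+1 = 6.
Year 1: $8,658 × 3/6 = $4,329. Book value $4,929.
Year 2: $8,658 × 2/6 = $2,886. Book value $2,043.
Year 3: $8,658 × 1/6 = $1,443. Book value $600.

$1,443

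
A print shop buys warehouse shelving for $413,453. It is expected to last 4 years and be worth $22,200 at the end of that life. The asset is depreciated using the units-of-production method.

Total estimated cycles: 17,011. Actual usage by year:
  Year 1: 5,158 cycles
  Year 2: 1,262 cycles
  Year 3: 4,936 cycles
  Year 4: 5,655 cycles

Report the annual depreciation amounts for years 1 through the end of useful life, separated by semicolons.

Depreciable base = $413,453 − $22,200 = $391,253.
Rate = $391,253 / 17,011 cycles = $23 per cycle.
Year 1: 5,158 × $23 = $118,634. Book value $294,819.
Year 2: 1,262 × $23 = $29,026. Book value $265,793.
Year 3: 4,936 × $23 = $113,528. Book value $152,265.
Year 4: 5,655 × $23 = $130,065. Book value $22,200.

$118,634; $29,026; $113,528; $130,065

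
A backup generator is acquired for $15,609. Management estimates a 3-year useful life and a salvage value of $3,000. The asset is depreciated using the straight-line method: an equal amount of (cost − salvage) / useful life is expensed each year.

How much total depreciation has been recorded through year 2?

$8,406

Depreciable base = $15,609 − $3,000 = $12,609.
Annual expense = $12,609 / 3 = $4,203.
End of year 1: book value $11,406.
End of year 2: book value $7,203.
Accumulated through year 2 = $15,609 − $7,203 = $8,406.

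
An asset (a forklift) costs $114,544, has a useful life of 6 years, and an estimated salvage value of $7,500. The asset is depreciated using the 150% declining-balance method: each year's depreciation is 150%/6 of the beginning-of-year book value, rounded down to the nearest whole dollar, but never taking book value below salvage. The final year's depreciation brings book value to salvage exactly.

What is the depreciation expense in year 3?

Depreciable base = $114,544 − $7,500 = $107,044.
Year 1: ⌊$114,544 × 150%/6⌋ = $28,636. Book value $85,908.
Year 2: ⌊$85,908 × 150%/6⌋ = $21,477. Book value $64,431.
Year 3: ⌊$64,431 × 150%/6⌋ = $16,107. Book value $48,324.

$16,107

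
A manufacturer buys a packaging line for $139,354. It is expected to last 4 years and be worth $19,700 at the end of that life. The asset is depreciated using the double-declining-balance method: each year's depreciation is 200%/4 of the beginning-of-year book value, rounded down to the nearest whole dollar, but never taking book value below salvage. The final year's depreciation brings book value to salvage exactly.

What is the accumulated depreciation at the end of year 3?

Depreciable base = $139,354 − $19,700 = $119,654.
Year 1: ⌊$139,354 × 200%/4⌋ = $69,677. Book value $69,677.
Year 2: ⌊$69,677 × 200%/4⌋ = $34,838. Book value $34,839.
Year 3: ⌊$34,839 × 200%/4⌋ = $17,419, capped at $15,139. Book value $19,700.
Accumulated through year 3 = $139,354 − $19,700 = $119,654.

$119,654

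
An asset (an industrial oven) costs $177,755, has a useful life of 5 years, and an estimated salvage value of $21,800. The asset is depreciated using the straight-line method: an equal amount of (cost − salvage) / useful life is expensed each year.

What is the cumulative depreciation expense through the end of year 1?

$31,191

Depreciable base = $177,755 − $21,800 = $155,955.
Annual expense = $155,955 / 5 = $31,191.
End of year 1: book value $146,564.
Accumulated through year 1 = $177,755 − $146,564 = $31,191.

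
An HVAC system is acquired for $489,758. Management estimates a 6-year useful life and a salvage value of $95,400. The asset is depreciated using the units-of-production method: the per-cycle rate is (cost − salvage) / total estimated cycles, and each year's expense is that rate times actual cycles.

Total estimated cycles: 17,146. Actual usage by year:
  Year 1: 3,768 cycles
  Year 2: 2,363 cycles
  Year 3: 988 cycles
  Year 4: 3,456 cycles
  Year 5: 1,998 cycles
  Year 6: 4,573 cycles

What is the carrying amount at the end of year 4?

Depreciable base = $489,758 − $95,400 = $394,358.
Rate = $394,358 / 17,146 cycles = $23 per cycle.
Year 1: 3,768 × $23 = $86,664. Book value $403,094.
Year 2: 2,363 × $23 = $54,349. Book value $348,745.
Year 3: 988 × $23 = $22,724. Book value $326,021.
Year 4: 3,456 × $23 = $79,488. Book value $246,533.

$246,533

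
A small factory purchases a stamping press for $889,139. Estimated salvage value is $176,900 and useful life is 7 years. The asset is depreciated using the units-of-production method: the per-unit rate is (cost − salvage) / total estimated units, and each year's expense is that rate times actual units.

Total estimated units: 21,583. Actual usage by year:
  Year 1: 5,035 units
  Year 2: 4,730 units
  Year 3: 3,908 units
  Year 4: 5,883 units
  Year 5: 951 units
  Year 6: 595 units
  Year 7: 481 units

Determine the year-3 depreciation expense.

$128,964

Depreciable base = $889,139 − $176,900 = $712,239.
Rate = $712,239 / 21,583 units = $33 per unit.
Year 1: 5,035 × $33 = $166,155. Book value $722,984.
Year 2: 4,730 × $33 = $156,090. Book value $566,894.
Year 3: 3,908 × $33 = $128,964. Book value $437,930.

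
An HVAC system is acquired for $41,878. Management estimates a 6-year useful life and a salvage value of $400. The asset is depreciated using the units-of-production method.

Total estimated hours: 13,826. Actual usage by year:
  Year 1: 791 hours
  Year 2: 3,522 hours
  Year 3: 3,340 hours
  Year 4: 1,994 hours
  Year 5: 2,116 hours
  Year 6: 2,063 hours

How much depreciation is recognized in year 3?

$10,020

Depreciable base = $41,878 − $400 = $41,478.
Rate = $41,478 / 13,826 hours = $3 per hour.
Year 1: 791 × $3 = $2,373. Book value $39,505.
Year 2: 3,522 × $3 = $10,566. Book value $28,939.
Year 3: 3,340 × $3 = $10,020. Book value $18,919.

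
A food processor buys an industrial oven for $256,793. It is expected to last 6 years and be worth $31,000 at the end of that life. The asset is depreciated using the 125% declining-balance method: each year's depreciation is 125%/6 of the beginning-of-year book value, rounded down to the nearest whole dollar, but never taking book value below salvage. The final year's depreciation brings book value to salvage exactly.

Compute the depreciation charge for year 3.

Depreciable base = $256,793 − $31,000 = $225,793.
Year 1: ⌊$256,793 × 125%/6⌋ = $53,498. Book value $203,295.
Year 2: ⌊$203,295 × 125%/6⌋ = $42,353. Book value $160,942.
Year 3: ⌊$160,942 × 125%/6⌋ = $33,529. Book value $127,413.

$33,529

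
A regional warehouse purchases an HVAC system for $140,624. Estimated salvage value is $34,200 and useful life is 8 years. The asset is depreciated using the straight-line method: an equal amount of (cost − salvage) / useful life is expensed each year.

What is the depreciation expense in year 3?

$13,303

Depreciable base = $140,624 − $34,200 = $106,424.
Annual expense = $106,424 / 8 = $13,303.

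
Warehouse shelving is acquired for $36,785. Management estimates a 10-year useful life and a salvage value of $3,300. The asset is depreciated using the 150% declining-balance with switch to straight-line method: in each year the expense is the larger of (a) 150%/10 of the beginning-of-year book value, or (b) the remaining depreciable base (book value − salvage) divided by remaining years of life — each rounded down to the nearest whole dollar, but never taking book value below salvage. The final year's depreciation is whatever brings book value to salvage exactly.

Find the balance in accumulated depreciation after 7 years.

$25,670

Depreciable base = $36,785 − $3,300 = $33,485.
Year 1: DB = ⌊$36,785 × 150%/10⌋ = $5,517; SL = ⌊$33,485/10⌋ = $3,348 → take DB $5,517. Book value $31,268.
Year 2: DB = ⌊$31,268 × 150%/10⌋ = $4,690; SL = ⌊$27,968/9⌋ = $3,107 → take DB $4,690. Book value $26,578.
Year 3: DB = ⌊$26,578 × 150%/10⌋ = $3,986; SL = ⌊$23,278/8⌋ = $2,909 → take DB $3,986. Book value $22,592.
Year 4: DB = ⌊$22,592 × 150%/10⌋ = $3,388; SL = ⌊$19,292/7⌋ = $2,756 → take DB $3,388. Book value $19,204.
Year 5: DB = ⌊$19,204 × 150%/10⌋ = $2,880; SL = ⌊$15,904/6⌋ = $2,650 → take DB $2,880. Book value $16,324.
Year 6: DB = ⌊$16,324 × 150%/10⌋ = $2,448; SL = ⌊$13,024/5⌋ = $2,604 → take SL $2,604. Book value $13,720.
Year 7: DB = ⌊$13,720 × 150%/10⌋ = $2,058; SL = ⌊$10,420/4⌋ = $2,605 → take SL $2,605. Book value $11,115.
Accumulated through year 7 = $36,785 − $11,115 = $25,670.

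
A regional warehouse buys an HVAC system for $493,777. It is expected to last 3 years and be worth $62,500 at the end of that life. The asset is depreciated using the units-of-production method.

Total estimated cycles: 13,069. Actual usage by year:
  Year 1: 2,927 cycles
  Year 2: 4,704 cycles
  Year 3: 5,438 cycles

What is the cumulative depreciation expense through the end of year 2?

$251,823

Depreciable base = $493,777 − $62,500 = $431,277.
Rate = $431,277 / 13,069 cycles = $33 per cycle.
Year 1: 2,927 × $33 = $96,591. Book value $397,186.
Year 2: 4,704 × $33 = $155,232. Book value $241,954.
Accumulated through year 2 = $493,777 − $241,954 = $251,823.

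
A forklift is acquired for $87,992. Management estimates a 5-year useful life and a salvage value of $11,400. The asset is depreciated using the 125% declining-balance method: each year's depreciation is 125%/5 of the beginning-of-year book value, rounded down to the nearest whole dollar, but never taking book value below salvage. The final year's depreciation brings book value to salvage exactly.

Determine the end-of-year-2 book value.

$49,496

Depreciable base = $87,992 − $11,400 = $76,592.
Year 1: ⌊$87,992 × 125%/5⌋ = $21,998. Book value $65,994.
Year 2: ⌊$65,994 × 125%/5⌋ = $16,498. Book value $49,496.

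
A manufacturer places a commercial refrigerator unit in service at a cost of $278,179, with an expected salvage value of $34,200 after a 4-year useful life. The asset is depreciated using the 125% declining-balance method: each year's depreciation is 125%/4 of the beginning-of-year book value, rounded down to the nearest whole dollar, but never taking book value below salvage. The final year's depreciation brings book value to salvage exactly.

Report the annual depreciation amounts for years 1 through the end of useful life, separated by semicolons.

Depreciable base = $278,179 − $34,200 = $243,979.
Year 1: ⌊$278,179 × 125%/4⌋ = $86,930. Book value $191,249.
Year 2: ⌊$191,249 × 125%/4⌋ = $59,765. Book value $131,484.
Year 3: ⌊$131,484 × 125%/4⌋ = $41,088. Book value $90,396.
Year 4 (final): $90,396 − $34,200 = $56,196. Book value $34,200.

$86,930; $59,765; $41,088; $56,196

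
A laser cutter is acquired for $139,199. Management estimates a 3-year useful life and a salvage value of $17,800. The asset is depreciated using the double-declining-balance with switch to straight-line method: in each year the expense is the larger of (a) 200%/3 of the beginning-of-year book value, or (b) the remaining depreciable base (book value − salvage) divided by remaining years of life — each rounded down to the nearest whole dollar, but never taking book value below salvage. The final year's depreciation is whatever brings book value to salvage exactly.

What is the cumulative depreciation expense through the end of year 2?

$121,399

Depreciable base = $139,199 − $17,800 = $121,399.
Year 1: DB = ⌊$139,199 × 200%/3⌋ = $92,799; SL = ⌊$121,399/3⌋ = $40,466 → take DB $92,799. Book value $46,400.
Year 2: DB = ⌊$46,400 × 200%/3⌋ = $30,933; SL = ⌊$28,600/2⌋ = $14,300 → take DB $30,933, capped at $28,600. Book value $17,800.
Accumulated through year 2 = $139,199 − $17,800 = $121,399.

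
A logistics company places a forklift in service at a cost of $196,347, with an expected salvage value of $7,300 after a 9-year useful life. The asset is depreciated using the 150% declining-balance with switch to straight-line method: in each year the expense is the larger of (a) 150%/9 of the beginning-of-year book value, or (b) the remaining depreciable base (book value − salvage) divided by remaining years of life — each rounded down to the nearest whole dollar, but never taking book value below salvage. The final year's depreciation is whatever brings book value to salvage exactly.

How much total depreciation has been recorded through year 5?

Depreciable base = $196,347 − $7,300 = $189,047.
Year 1: DB = ⌊$196,347 × 150%/9⌋ = $32,724; SL = ⌊$189,047/9⌋ = $21,005 → take DB $32,724. Book value $163,623.
Year 2: DB = ⌊$163,623 × 150%/9⌋ = $27,270; SL = ⌊$156,323/8⌋ = $19,540 → take DB $27,270. Book value $136,353.
Year 3: DB = ⌊$136,353 × 150%/9⌋ = $22,725; SL = ⌊$129,053/7⌋ = $18,436 → take DB $22,725. Book value $113,628.
Year 4: DB = ⌊$113,628 × 150%/9⌋ = $18,938; SL = ⌊$106,328/6⌋ = $17,721 → take DB $18,938. Book value $94,690.
Year 5: DB = ⌊$94,690 × 150%/9⌋ = $15,781; SL = ⌊$87,390/5⌋ = $17,478 → take SL $17,478. Book value $77,212.
Accumulated through year 5 = $196,347 − $77,212 = $119,135.

$119,135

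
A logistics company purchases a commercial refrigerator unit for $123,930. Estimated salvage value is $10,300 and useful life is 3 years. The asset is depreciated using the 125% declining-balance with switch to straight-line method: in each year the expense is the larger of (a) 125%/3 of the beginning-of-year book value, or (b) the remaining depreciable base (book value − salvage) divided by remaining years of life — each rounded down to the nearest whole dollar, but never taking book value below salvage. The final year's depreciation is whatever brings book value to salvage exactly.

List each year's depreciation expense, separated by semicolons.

$51,637; $30,996; $30,997

Depreciable base = $123,930 − $10,300 = $113,630.
Year 1: DB = ⌊$123,930 × 125%/3⌋ = $51,637; SL = ⌊$113,630/3⌋ = $37,876 → take DB $51,637. Book value $72,293.
Year 2: DB = ⌊$72,293 × 125%/3⌋ = $30,122; SL = ⌊$61,993/2⌋ = $30,996 → take SL $30,996. Book value $41,297.
Year 3 (final): $41,297 − $10,300 = $30,997. Book value $10,300.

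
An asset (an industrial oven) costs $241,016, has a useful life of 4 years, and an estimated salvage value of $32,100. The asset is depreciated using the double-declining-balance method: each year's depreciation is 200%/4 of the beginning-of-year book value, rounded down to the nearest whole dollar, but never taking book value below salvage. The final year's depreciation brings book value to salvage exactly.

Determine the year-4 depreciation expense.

Depreciable base = $241,016 − $32,100 = $208,916.
Year 1: ⌊$241,016 × 200%/4⌋ = $120,508. Book value $120,508.
Year 2: ⌊$120,508 × 200%/4⌋ = $60,254. Book value $60,254.
Year 3: ⌊$60,254 × 200%/4⌋ = $30,127, capped at $28,154. Book value $32,100.
Year 4 (final): $32,100 − $32,100 = $0. Book value $32,100.

$0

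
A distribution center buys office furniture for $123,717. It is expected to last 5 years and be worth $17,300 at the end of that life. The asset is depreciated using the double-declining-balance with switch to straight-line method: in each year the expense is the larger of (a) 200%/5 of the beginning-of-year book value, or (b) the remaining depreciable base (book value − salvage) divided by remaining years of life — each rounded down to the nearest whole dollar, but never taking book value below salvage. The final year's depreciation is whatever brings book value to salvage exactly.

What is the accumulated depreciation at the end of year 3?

$96,993

Depreciable base = $123,717 − $17,300 = $106,417.
Year 1: DB = ⌊$123,717 × 200%/5⌋ = $49,486; SL = ⌊$106,417/5⌋ = $21,283 → take DB $49,486. Book value $74,231.
Year 2: DB = ⌊$74,231 × 200%/5⌋ = $29,692; SL = ⌊$56,931/4⌋ = $14,232 → take DB $29,692. Book value $44,539.
Year 3: DB = ⌊$44,539 × 200%/5⌋ = $17,815; SL = ⌊$27,239/3⌋ = $9,079 → take DB $17,815. Book value $26,724.
Accumulated through year 3 = $123,717 − $26,724 = $96,993.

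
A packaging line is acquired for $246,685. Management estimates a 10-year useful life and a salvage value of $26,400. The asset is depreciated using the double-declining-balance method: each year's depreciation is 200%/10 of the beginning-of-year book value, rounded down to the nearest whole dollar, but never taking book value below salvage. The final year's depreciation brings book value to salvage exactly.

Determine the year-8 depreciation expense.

Depreciable base = $246,685 − $26,400 = $220,285.
Year 1: ⌊$246,685 × 200%/10⌋ = $49,337. Book value $197,348.
Year 2: ⌊$197,348 × 200%/10⌋ = $39,469. Book value $157,879.
Year 3: ⌊$157,879 × 200%/10⌋ = $31,575. Book value $126,304.
Year 4: ⌊$126,304 × 200%/10⌋ = $25,260. Book value $101,044.
Year 5: ⌊$101,044 × 200%/10⌋ = $20,208. Book value $80,836.
Year 6: ⌊$80,836 × 200%/10⌋ = $16,167. Book value $64,669.
Year 7: ⌊$64,669 × 200%/10⌋ = $12,933. Book value $51,736.
Year 8: ⌊$51,736 × 200%/10⌋ = $10,347. Book value $41,389.

$10,347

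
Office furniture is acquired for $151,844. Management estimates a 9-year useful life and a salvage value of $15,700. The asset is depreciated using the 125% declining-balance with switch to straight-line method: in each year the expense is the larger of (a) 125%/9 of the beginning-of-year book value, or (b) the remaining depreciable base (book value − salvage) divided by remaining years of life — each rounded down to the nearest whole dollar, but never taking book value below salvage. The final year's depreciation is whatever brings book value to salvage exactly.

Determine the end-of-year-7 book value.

$42,786

Depreciable base = $151,844 − $15,700 = $136,144.
Year 1: DB = ⌊$151,844 × 125%/9⌋ = $21,089; SL = ⌊$136,144/9⌋ = $15,127 → take DB $21,089. Book value $130,755.
Year 2: DB = ⌊$130,755 × 125%/9⌋ = $18,160; SL = ⌊$115,055/8⌋ = $14,381 → take DB $18,160. Book value $112,595.
Year 3: DB = ⌊$112,595 × 125%/9⌋ = $15,638; SL = ⌊$96,895/7⌋ = $13,842 → take DB $15,638. Book value $96,957.
Year 4: DB = ⌊$96,957 × 125%/9⌋ = $13,466; SL = ⌊$81,257/6⌋ = $13,542 → take SL $13,542. Book value $83,415.
Year 5: DB = ⌊$83,415 × 125%/9⌋ = $11,585; SL = ⌊$67,715/5⌋ = $13,543 → take SL $13,543. Book value $69,872.
Year 6: DB = ⌊$69,872 × 125%/9⌋ = $9,704; SL = ⌊$54,172/4⌋ = $13,543 → take SL $13,543. Book value $56,329.
Year 7: DB = ⌊$56,329 × 125%/9⌋ = $7,823; SL = ⌊$40,629/3⌋ = $13,543 → take SL $13,543. Book value $42,786.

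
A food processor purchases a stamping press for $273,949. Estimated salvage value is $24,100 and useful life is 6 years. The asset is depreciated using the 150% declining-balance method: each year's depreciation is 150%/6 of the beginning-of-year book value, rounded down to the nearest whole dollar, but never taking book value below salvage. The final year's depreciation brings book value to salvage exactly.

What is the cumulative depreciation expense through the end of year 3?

Depreciable base = $273,949 − $24,100 = $249,849.
Year 1: ⌊$273,949 × 150%/6⌋ = $68,487. Book value $205,462.
Year 2: ⌊$205,462 × 150%/6⌋ = $51,365. Book value $154,097.
Year 3: ⌊$154,097 × 150%/6⌋ = $38,524. Book value $115,573.
Accumulated through year 3 = $273,949 − $115,573 = $158,376.

$158,376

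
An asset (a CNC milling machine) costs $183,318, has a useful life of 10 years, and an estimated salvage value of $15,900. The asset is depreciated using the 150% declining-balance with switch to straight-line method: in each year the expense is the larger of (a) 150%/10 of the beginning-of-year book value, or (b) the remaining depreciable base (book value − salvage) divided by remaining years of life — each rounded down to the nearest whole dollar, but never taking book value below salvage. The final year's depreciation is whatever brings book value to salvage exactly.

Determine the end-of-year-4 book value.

$95,694

Depreciable base = $183,318 − $15,900 = $167,418.
Year 1: DB = ⌊$183,318 × 150%/10⌋ = $27,497; SL = ⌊$167,418/10⌋ = $16,741 → take DB $27,497. Book value $155,821.
Year 2: DB = ⌊$155,821 × 150%/10⌋ = $23,373; SL = ⌊$139,921/9⌋ = $15,546 → take DB $23,373. Book value $132,448.
Year 3: DB = ⌊$132,448 × 150%/10⌋ = $19,867; SL = ⌊$116,548/8⌋ = $14,568 → take DB $19,867. Book value $112,581.
Year 4: DB = ⌊$112,581 × 150%/10⌋ = $16,887; SL = ⌊$96,681/7⌋ = $13,811 → take DB $16,887. Book value $95,694.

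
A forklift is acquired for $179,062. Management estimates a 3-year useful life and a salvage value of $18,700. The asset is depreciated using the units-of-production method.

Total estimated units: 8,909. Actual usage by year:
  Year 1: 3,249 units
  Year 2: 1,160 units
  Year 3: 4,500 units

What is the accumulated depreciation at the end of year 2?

$79,362

Depreciable base = $179,062 − $18,700 = $160,362.
Rate = $160,362 / 8,909 units = $18 per unit.
Year 1: 3,249 × $18 = $58,482. Book value $120,580.
Year 2: 1,160 × $18 = $20,880. Book value $99,700.
Accumulated through year 2 = $179,062 − $99,700 = $79,362.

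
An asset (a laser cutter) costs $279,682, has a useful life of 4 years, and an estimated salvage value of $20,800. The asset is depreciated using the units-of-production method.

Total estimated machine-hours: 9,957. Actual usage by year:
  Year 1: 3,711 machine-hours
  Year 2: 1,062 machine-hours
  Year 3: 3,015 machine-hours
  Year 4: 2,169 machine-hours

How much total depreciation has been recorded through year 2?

Depreciable base = $279,682 − $20,800 = $258,882.
Rate = $258,882 / 9,957 machine-hours = $26 per machine-hour.
Year 1: 3,711 × $26 = $96,486. Book value $183,196.
Year 2: 1,062 × $26 = $27,612. Book value $155,584.
Accumulated through year 2 = $279,682 − $155,584 = $124,098.

$124,098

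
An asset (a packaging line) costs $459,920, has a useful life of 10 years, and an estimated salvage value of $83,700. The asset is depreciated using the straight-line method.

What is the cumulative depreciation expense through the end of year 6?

$225,732

Depreciable base = $459,920 − $83,700 = $376,220.
Annual expense = $376,220 / 10 = $37,622.
End of year 1: book value $422,298.
End of year 2: book value $384,676.
End of year 3: book value $347,054.
End of year 4: book value $309,432.
End of year 5: book value $271,810.
End of year 6: book value $234,188.
Accumulated through year 6 = $459,920 − $234,188 = $225,732.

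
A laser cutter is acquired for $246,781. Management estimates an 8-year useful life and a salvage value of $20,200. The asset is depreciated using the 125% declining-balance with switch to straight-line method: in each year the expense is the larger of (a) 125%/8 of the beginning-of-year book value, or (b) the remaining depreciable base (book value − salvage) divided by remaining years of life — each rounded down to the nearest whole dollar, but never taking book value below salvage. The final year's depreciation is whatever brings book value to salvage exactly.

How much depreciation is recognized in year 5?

$25,607

Depreciable base = $246,781 − $20,200 = $226,581.
Year 1: DB = ⌊$246,781 × 125%/8⌋ = $38,559; SL = ⌊$226,581/8⌋ = $28,322 → take DB $38,559. Book value $208,222.
Year 2: DB = ⌊$208,222 × 125%/8⌋ = $32,534; SL = ⌊$188,022/7⌋ = $26,860 → take DB $32,534. Book value $175,688.
Year 3: DB = ⌊$175,688 × 125%/8⌋ = $27,451; SL = ⌊$155,488/6⌋ = $25,914 → take DB $27,451. Book value $148,237.
Year 4: DB = ⌊$148,237 × 125%/8⌋ = $23,162; SL = ⌊$128,037/5⌋ = $25,607 → take SL $25,607. Book value $122,630.
Year 5: DB = ⌊$122,630 × 125%/8⌋ = $19,160; SL = ⌊$102,430/4⌋ = $25,607 → take SL $25,607. Book value $97,023.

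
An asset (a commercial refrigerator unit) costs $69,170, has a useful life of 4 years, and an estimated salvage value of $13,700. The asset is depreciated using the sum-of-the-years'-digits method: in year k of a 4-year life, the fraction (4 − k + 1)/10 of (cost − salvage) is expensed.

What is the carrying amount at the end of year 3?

Depreciable base = $69,170 − $13,700 = $55,470.
Sum of the years' digits = 4+3+2+1 = 10.
Year 1: $55,470 × 4/10 = $22,188. Book value $46,982.
Year 2: $55,470 × 3/10 = $16,641. Book value $30,341.
Year 3: $55,470 × 2/10 = $11,094. Book value $19,247.

$19,247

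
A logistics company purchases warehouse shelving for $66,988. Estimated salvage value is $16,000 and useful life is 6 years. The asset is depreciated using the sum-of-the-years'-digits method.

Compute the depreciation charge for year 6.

Depreciable base = $66,988 − $16,000 = $50,988.
Sum of the years' digits = 6+5+4+3+2+1 = 21.
Year 1: $50,988 × 6/21 = $14,568. Book value $52,420.
Year 2: $50,988 × 5/21 = $12,140. Book value $40,280.
Year 3: $50,988 × 4/21 = $9,712. Book value $30,568.
Year 4: $50,988 × 3/21 = $7,284. Book value $23,284.
Year 5: $50,988 × 2/21 = $4,856. Book value $18,428.
Year 6: $50,988 × 1/21 = $2,428. Book value $16,000.

$2,428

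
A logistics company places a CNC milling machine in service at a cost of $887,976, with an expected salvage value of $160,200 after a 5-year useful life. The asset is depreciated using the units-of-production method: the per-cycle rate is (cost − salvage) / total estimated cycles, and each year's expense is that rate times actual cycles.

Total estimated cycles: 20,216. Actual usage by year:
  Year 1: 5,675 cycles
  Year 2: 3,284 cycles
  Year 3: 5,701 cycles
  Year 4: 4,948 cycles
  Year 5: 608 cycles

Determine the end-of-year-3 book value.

$360,216

Depreciable base = $887,976 − $160,200 = $727,776.
Rate = $727,776 / 20,216 cycles = $36 per cycle.
Year 1: 5,675 × $36 = $204,300. Book value $683,676.
Year 2: 3,284 × $36 = $118,224. Book value $565,452.
Year 3: 5,701 × $36 = $205,236. Book value $360,216.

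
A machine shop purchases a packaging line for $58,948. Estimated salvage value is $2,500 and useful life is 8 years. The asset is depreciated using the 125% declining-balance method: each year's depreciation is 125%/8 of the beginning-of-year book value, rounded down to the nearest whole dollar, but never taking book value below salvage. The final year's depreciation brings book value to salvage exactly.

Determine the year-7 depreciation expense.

Depreciable base = $58,948 − $2,500 = $56,448.
Year 1: ⌊$58,948 × 125%/8⌋ = $9,210. Book value $49,738.
Year 2: ⌊$49,738 × 125%/8⌋ = $7,771. Book value $41,967.
Year 3: ⌊$41,967 × 125%/8⌋ = $6,557. Book value $35,410.
Year 4: ⌊$35,410 × 125%/8⌋ = $5,532. Book value $29,878.
Year 5: ⌊$29,878 × 125%/8⌋ = $4,668. Book value $25,210.
Year 6: ⌊$25,210 × 125%/8⌋ = $3,939. Book value $21,271.
Year 7: ⌊$21,271 × 125%/8⌋ = $3,323. Book value $17,948.

$3,323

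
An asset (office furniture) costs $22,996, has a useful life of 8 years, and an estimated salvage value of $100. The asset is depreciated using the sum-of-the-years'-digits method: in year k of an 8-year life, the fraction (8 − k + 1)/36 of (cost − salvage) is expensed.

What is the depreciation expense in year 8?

Depreciable base = $22,996 − $100 = $22,896.
Sum of the years' digits = 8+7+6+5+4+3+2+1 = 36.
Year 1: $22,896 × 8/36 = $5,088. Book value $17,908.
Year 2: $22,896 × 7/36 = $4,452. Book value $13,456.
Year 3: $22,896 × 6/36 = $3,816. Book value $9,640.
Year 4: $22,896 × 5/36 = $3,180. Book value $6,460.
Year 5: $22,896 × 4/36 = $2,544. Book value $3,916.
Year 6: $22,896 × 3/36 = $1,908. Book value $2,008.
Year 7: $22,896 × 2/36 = $1,272. Book value $736.
Year 8: $22,896 × 1/36 = $636. Book value $100.

$636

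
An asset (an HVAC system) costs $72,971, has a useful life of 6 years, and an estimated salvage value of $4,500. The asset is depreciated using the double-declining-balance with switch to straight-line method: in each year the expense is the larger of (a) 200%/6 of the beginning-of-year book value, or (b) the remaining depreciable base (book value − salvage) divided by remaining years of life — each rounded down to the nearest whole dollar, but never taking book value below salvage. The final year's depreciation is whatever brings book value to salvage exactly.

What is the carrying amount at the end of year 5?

Depreciable base = $72,971 − $4,500 = $68,471.
Year 1: DB = ⌊$72,971 × 200%/6⌋ = $24,323; SL = ⌊$68,471/6⌋ = $11,411 → take DB $24,323. Book value $48,648.
Year 2: DB = ⌊$48,648 × 200%/6⌋ = $16,216; SL = ⌊$44,148/5⌋ = $8,829 → take DB $16,216. Book value $32,432.
Year 3: DB = ⌊$32,432 × 200%/6⌋ = $10,810; SL = ⌊$27,932/4⌋ = $6,983 → take DB $10,810. Book value $21,622.
Year 4: DB = ⌊$21,622 × 200%/6⌋ = $7,207; SL = ⌊$17,122/3⌋ = $5,707 → take DB $7,207. Book value $14,415.
Year 5: DB = ⌊$14,415 × 200%/6⌋ = $4,805; SL = ⌊$9,915/2⌋ = $4,957 → take SL $4,957. Book value $9,458.

$9,458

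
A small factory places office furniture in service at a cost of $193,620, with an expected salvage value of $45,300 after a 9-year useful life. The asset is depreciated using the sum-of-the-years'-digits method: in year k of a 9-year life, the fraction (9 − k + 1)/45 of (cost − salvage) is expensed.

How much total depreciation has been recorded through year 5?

$115,360

Depreciable base = $193,620 − $45,300 = $148,320.
Sum of the years' digits = 9+8+7+6+5+4+3+2+1 = 45.
Year 1: $148,320 × 9/45 = $29,664. Book value $163,956.
Year 2: $148,320 × 8/45 = $26,368. Book value $137,588.
Year 3: $148,320 × 7/45 = $23,072. Book value $114,516.
Year 4: $148,320 × 6/45 = $19,776. Book value $94,740.
Year 5: $148,320 × 5/45 = $16,480. Book value $78,260.
Accumulated through year 5 = $193,620 − $78,260 = $115,360.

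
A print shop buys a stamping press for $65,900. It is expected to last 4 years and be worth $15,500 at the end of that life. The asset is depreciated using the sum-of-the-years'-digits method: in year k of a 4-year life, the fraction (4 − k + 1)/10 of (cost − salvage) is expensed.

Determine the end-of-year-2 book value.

$30,620

Depreciable base = $65,900 − $15,500 = $50,400.
Sum of the years' digits = 4+3+2+1 = 10.
Year 1: $50,400 × 4/10 = $20,160. Book value $45,740.
Year 2: $50,400 × 3/10 = $15,120. Book value $30,620.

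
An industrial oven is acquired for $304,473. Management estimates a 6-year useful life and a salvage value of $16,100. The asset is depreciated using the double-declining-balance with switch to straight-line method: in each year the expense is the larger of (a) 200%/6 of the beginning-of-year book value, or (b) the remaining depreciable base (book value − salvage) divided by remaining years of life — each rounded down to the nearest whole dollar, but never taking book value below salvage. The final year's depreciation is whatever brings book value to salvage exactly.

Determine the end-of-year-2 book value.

Depreciable base = $304,473 − $16,100 = $288,373.
Year 1: DB = ⌊$304,473 × 200%/6⌋ = $101,491; SL = ⌊$288,373/6⌋ = $48,062 → take DB $101,491. Book value $202,982.
Year 2: DB = ⌊$202,982 × 200%/6⌋ = $67,660; SL = ⌊$186,882/5⌋ = $37,376 → take DB $67,660. Book value $135,322.

$135,322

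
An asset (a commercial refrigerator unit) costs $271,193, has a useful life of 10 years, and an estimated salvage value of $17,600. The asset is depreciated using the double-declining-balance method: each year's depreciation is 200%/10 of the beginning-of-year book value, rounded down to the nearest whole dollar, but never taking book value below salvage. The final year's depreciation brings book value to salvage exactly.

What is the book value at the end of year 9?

Depreciable base = $271,193 − $17,600 = $253,593.
Year 1: ⌊$271,193 × 200%/10⌋ = $54,238. Book value $216,955.
Year 2: ⌊$216,955 × 200%/10⌋ = $43,391. Book value $173,564.
Year 3: ⌊$173,564 × 200%/10⌋ = $34,712. Book value $138,852.
Year 4: ⌊$138,852 × 200%/10⌋ = $27,770. Book value $111,082.
Year 5: ⌊$111,082 × 200%/10⌋ = $22,216. Book value $88,866.
Year 6: ⌊$88,866 × 200%/10⌋ = $17,773. Book value $71,093.
Year 7: ⌊$71,093 × 200%/10⌋ = $14,218. Book value $56,875.
Year 8: ⌊$56,875 × 200%/10⌋ = $11,375. Book value $45,500.
Year 9: ⌊$45,500 × 200%/10⌋ = $9,100. Book value $36,400.

$36,400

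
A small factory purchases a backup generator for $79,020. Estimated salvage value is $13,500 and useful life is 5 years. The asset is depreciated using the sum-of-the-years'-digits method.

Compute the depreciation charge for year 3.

Depreciable base = $79,020 − $13,500 = $65,520.
Sum of the years' digits = 5+4+3+2+1 = 15.
Year 1: $65,520 × 5/15 = $21,840. Book value $57,180.
Year 2: $65,520 × 4/15 = $17,472. Book value $39,708.
Year 3: $65,520 × 3/15 = $13,104. Book value $26,604.

$13,104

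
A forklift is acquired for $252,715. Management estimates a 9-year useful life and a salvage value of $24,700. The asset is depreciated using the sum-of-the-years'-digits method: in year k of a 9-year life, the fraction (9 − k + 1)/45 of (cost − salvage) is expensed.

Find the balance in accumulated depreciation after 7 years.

$212,814

Depreciable base = $252,715 − $24,700 = $228,015.
Sum of the years' digits = 9+8+7+6+5+4+3+2+1 = 45.
Year 1: $228,015 × 9/45 = $45,603. Book value $207,112.
Year 2: $228,015 × 8/45 = $40,536. Book value $166,576.
Year 3: $228,015 × 7/45 = $35,469. Book value $131,107.
Year 4: $228,015 × 6/45 = $30,402. Book value $100,705.
Year 5: $228,015 × 5/45 = $25,335. Book value $75,370.
Year 6: $228,015 × 4/45 = $20,268. Book value $55,102.
Year 7: $228,015 × 3/45 = $15,201. Book value $39,901.
Accumulated through year 7 = $252,715 − $39,901 = $212,814.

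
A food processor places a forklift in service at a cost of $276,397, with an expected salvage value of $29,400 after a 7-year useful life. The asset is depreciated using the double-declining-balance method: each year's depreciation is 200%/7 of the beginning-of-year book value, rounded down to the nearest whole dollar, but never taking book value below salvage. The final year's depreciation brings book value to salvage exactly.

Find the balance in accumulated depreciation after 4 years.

$204,447

Depreciable base = $276,397 − $29,400 = $246,997.
Year 1: ⌊$276,397 × 200%/7⌋ = $78,970. Book value $197,427.
Year 2: ⌊$197,427 × 200%/7⌋ = $56,407. Book value $141,020.
Year 3: ⌊$141,020 × 200%/7⌋ = $40,291. Book value $100,729.
Year 4: ⌊$100,729 × 200%/7⌋ = $28,779. Book value $71,950.
Accumulated through year 4 = $276,397 − $71,950 = $204,447.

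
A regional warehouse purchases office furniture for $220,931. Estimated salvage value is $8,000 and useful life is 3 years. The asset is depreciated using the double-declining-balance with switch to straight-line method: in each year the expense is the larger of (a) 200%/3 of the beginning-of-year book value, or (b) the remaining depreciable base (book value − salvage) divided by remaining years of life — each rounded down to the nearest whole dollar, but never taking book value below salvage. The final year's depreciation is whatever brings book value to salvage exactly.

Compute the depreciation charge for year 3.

Depreciable base = $220,931 − $8,000 = $212,931.
Year 1: DB = ⌊$220,931 × 200%/3⌋ = $147,287; SL = ⌊$212,931/3⌋ = $70,977 → take DB $147,287. Book value $73,644.
Year 2: DB = ⌊$73,644 × 200%/3⌋ = $49,096; SL = ⌊$65,644/2⌋ = $32,822 → take DB $49,096. Book value $24,548.
Year 3 (final): $24,548 − $8,000 = $16,548. Book value $8,000.

$16,548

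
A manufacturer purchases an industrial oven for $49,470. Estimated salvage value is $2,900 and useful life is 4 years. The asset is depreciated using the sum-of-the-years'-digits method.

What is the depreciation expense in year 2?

Depreciable base = $49,470 − $2,900 = $46,570.
Sum of the years' digits = 4+3+2+1 = 10.
Year 1: $46,570 × 4/10 = $18,628. Book value $30,842.
Year 2: $46,570 × 3/10 = $13,971. Book value $16,871.

$13,971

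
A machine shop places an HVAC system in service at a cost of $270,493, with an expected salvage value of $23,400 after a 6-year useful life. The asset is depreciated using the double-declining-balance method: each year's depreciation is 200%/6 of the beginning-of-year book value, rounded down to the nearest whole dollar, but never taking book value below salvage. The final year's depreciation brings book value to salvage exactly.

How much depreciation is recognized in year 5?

$17,810

Depreciable base = $270,493 − $23,400 = $247,093.
Year 1: ⌊$270,493 × 200%/6⌋ = $90,164. Book value $180,329.
Year 2: ⌊$180,329 × 200%/6⌋ = $60,109. Book value $120,220.
Year 3: ⌊$120,220 × 200%/6⌋ = $40,073. Book value $80,147.
Year 4: ⌊$80,147 × 200%/6⌋ = $26,715. Book value $53,432.
Year 5: ⌊$53,432 × 200%/6⌋ = $17,810. Book value $35,622.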